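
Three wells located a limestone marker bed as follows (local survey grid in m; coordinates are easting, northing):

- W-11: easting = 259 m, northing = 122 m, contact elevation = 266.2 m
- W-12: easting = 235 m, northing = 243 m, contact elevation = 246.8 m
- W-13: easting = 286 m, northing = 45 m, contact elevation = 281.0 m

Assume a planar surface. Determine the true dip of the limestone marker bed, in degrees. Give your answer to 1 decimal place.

13.5°

Let the plane be z = a·easting + b·northing + c.
W-12−W-11: −24a + 121b = −19.4;  W-13−W-11: 27a − 77b = 14.8.
Solving gives a = 0.20930, b = −0.11882.
Gradient magnitude |∇z| = √(a² + b²) = √(0.04381 + 0.01412) = 0.24068.
True dip = arctan(0.24068) = 13.5°, dipping toward WNW (azimuth ≈ 300°).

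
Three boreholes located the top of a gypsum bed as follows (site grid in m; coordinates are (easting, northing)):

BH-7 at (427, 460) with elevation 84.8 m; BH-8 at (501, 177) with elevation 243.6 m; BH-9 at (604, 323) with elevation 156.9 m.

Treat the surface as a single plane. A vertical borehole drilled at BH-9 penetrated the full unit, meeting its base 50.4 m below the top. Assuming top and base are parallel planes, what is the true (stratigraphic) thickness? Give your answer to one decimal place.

Two edge vectors: BH-7→BH-8 = (74, -283, 158.8), BH-7→BH-9 = (177, -137, 72.1).
Normal n = (BH-7→BH-8) × (BH-7→BH-9) = (1351.3, 22772.2, 39953).
So ∂z/∂E = −n_x/n_z = −0.03382 and ∂z/∂N = −n_y/n_z = −0.56997.
|∇z| = √(a²+b²) = 0.57098, so dip δ = arctan(0.57098) = 29.73°.
True thickness = vertical thickness × cos δ = 50.4 × cos 29.73° = 43.8 m.

43.8 m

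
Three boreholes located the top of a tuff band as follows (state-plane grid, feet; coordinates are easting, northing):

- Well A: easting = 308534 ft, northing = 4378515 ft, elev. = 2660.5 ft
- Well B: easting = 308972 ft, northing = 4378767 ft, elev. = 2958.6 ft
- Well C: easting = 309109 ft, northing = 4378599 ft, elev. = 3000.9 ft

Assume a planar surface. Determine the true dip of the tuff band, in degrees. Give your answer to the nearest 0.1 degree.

30.9°

Two edge vectors: Well A→Well B = (438, 252, 298.1), Well A→Well C = (575, 84, 340.4).
Normal n = (Well A→Well B) × (Well A→Well C) = (60740.4, 22312.3, -108108).
So ∂z/∂easting = −n_x/n_z = 0.56185 and ∂z/∂northing = −n_y/n_z = 0.20639.
Gradient magnitude |∇z| = √(a² + b²) = √(0.31567 + 0.04260) = 0.59856.
True dip = arctan(0.59856) = 30.9°, dipping toward WSW (azimuth ≈ 250°).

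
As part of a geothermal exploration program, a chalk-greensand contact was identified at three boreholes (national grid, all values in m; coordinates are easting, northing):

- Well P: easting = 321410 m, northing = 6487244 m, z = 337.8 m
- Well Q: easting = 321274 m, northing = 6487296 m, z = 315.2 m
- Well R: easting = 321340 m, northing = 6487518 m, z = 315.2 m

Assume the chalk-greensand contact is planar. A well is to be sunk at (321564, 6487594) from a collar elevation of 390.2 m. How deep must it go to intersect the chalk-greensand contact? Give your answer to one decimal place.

Two edge vectors: Well P→Well Q = (-136, 52, -22.6), Well P→Well R = (-70, 274, -22.6).
Normal n = (Well P→Well Q) × (Well P→Well R) = (5017.2, -1491.6, -33624).
So ∂z/∂easting = −n_x/n_z = 0.149214847 and ∂z/∂northing = −n_y/n_z = −0.044361171.
Intercept c from Well P: 337.8 − 47959.14 + 287781.74 = 240160.39.
At (321564, 6487594): z_contact = 47982.12 − 287797.26 + 240160.39 = 345.25 m.
Depth below ground = 390.2 − 345.25 = 44.9 m.

44.9 m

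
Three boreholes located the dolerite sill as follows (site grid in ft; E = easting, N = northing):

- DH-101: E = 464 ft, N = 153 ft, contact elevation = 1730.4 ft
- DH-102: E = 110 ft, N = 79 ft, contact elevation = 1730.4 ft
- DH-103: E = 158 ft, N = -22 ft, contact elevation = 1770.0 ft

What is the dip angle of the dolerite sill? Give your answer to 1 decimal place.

20.0°

Two edge vectors: DH-101→DH-102 = (-354, -74, 0), DH-101→DH-103 = (-306, -175, 39.6).
Normal n = (DH-101→DH-102) × (DH-101→DH-103) = (-2930.4, 14018.4, 39306).
So ∂z/∂E = −n_x/n_z = 0.07455 and ∂z/∂N = −n_y/n_z = −0.35665.
Gradient magnitude |∇z| = √(a² + b²) = √(0.00556 + 0.12720) = 0.36436.
True dip = arctan(0.36436) = 20.0°, dipping toward NNW (azimuth ≈ 348°).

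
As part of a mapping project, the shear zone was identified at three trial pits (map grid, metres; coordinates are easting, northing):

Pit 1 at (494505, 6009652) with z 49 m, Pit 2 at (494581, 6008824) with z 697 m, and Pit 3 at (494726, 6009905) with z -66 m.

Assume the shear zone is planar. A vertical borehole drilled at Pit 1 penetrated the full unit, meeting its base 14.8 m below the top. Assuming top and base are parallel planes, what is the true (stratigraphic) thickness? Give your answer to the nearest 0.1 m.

Two edge vectors: Pit 1→Pit 2 = (76, -828, 648), Pit 1→Pit 3 = (221, 253, -115).
Normal n = (Pit 1→Pit 2) × (Pit 1→Pit 3) = (-68724, 151948, 202216).
So ∂z/∂easting = −n_x/n_z = 0.33985 and ∂z/∂northing = −n_y/n_z = −0.75141.
|∇z| = √(a²+b²) = 0.82470, so dip δ = arctan(0.82470) = 39.51°.
True thickness = vertical thickness × cos δ = 14.8 × cos 39.51° = 11.4 m.

11.4 m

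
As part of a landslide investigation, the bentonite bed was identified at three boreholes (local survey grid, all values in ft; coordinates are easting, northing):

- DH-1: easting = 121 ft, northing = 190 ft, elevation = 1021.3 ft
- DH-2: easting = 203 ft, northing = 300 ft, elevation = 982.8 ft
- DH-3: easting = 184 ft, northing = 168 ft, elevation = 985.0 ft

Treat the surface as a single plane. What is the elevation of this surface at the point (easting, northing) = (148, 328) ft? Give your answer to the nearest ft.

1015 ft

Two edge vectors: DH-1→DH-2 = (82, 110, -38.5), DH-1→DH-3 = (63, -22, -36.3).
Normal n = (DH-1→DH-2) × (DH-1→DH-3) = (-4840, 551.1, -8734).
So ∂z/∂easting = −n_x/n_z = −0.55416 and ∂z/∂northing = −n_y/n_z = 0.06310.
Intercept c from DH-1: 1021.3 + 67.05 − 11.99 = 1076.36.
At (148, 328): z = −82.0 + 20.7 + 1076.36 = 1015.0 ft.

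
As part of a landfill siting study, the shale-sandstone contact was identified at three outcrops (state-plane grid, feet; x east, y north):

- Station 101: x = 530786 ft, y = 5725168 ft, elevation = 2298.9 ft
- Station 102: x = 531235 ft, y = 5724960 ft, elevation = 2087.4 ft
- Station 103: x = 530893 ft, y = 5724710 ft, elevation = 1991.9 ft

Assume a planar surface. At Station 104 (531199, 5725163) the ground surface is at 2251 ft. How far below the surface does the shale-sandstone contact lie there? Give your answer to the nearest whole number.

30 ft

Let the plane be z = a·x + b·y + c.
Station 102−Station 101: 449a − 208b = −211.5;  Station 103−Station 101: 107a − 458b = −307.
Solving gives a = −0.18000829, b = 0.62825134.
Then c = 2298.9 − a·530786 − b·5725168 = −3498999.68.
At (531199, 5725163): z_contact = −95620.2 + 3596841.3 − 3498999.68 = 2221.4 ft.
Depth below ground = 2251 − 2221.4 = 30 ft.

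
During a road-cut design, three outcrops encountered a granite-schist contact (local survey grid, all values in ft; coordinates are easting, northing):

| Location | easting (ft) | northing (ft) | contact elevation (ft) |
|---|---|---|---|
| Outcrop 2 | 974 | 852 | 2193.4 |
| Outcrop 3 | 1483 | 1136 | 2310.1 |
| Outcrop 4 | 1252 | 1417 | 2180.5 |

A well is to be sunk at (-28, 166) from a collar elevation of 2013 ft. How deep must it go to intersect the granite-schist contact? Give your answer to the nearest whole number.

Let the plane be z = a·easting + b·northing + c.
Outcrop 3−Outcrop 2: 509a + 284b = 116.7;  Outcrop 4−Outcrop 2: 278a + 565b = −12.9.
Solving gives a = 0.33360, b = −0.18697.
Then c = 2193.4 − a·974 − b·852 = 2027.78.
At (-28, 166): z_contact = −9.3 − 31.0 + 2027.78 = 1987.4 ft.
Depth below ground = 2013 − 1987.4 = 26 ft.

26 ft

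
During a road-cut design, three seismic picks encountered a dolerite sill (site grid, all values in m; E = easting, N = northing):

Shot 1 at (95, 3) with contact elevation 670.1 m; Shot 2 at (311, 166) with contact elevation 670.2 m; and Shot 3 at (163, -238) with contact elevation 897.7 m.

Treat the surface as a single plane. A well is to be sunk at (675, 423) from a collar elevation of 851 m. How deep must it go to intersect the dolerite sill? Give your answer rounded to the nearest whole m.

167 m

Let the plane be z = a·E + b·N + c.
Shot 2−Shot 1: 216a + 163b = 0.1;  Shot 3−Shot 1: 68a − 241b = 227.6.
Solving gives a = 0.58795, b = −0.77850.
Then c = 670.1 − a·95 − b·3 = 616.58.
At (675, 423): z_contact = 396.9 − 329.3 + 616.58 = 684.1 m.
Depth below ground = 851 − 684.1 = 167 m.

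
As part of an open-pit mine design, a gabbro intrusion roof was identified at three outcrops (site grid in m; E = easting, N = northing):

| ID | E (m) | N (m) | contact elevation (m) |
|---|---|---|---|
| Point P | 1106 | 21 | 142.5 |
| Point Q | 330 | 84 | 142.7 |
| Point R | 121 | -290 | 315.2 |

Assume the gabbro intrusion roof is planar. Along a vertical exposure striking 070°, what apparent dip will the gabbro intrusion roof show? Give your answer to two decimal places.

10.47°

Let the plane be z = a·E + b·N + c.
Point Q−Point P: −776a + 63b = 0.2;  Point R−Point P: −985a − 311b = 172.7.
Solving gives a = −0.03607, b = −0.44108.
Unit vector along 070° is (sin 70°, cos 70°) = (0.9397, 0.3420).
Slope in that direction = a·(0.9397) + b·(0.3420) = −0.18475.
Apparent dip = arctan|0.18475| = 10.47° (true dip is 23.9°, so apparent ≤ true as expected).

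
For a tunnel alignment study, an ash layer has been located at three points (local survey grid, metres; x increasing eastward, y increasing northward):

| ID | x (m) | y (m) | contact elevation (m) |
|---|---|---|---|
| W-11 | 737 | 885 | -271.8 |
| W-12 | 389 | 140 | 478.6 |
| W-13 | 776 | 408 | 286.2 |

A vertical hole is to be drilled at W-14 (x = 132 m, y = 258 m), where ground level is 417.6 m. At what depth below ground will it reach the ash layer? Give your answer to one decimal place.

Two edge vectors: W-11→W-12 = (-348, -745, 750.4), W-11→W-13 = (39, -477, 558).
Normal n = (W-11→W-12) × (W-11→W-13) = (-57769.2, 223449.6, 195051).
So ∂z/∂x = −n_x/n_z = 0.29617 and ∂z/∂y = −n_y/n_z = −1.14560.
Intercept c from W-11: -271.8 − 218.28 + 1013.85 = 523.77.
At (132, 258): z_contact = 39.10 − 295.56 + 523.77 = 267.30 m.
Depth below ground = 417.6 − 267.30 = 150.3 m.

150.3 m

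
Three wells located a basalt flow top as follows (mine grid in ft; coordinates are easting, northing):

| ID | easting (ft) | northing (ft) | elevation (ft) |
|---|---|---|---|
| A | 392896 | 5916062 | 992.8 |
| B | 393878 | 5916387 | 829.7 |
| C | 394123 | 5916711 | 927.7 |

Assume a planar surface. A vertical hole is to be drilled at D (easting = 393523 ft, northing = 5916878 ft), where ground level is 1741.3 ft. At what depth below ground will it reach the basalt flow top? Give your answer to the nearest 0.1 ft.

505.2 ft

Let the plane be z = a·easting + b·northing + c.
B−A: 982a + 325b = −163.1;  C−A: 1227a + 649b = −65.1.
Solving gives a = −0.355048775, b = 0.570947376.
Then c = 992.8 − a·392896 − b·5916062 = −3237270.03.
At (393523, 5916878): z_contact = −139719.86 + 3378225.97 − 3237270.03 = 1236.08 ft.
Depth below ground = 1741.3 − 1236.08 = 505.2 ft.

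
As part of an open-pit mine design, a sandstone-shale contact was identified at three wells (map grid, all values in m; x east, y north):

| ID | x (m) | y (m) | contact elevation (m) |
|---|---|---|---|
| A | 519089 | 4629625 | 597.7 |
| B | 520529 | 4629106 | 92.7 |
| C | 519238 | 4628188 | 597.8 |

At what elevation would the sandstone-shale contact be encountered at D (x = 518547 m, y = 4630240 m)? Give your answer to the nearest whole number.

Let the plane be z = a·x + b·y + c.
B−A: 1440a − 519b = −505;  C−A: 149a − 1437b = 0.1.
Solving gives a = −0.36433508, b = −0.03784685.
Then c = 597.7 − a·519089 − b·4629625 = 364936.77.
At (518547, 4630240): z = −188924.9 − 175240.0 + 364936.77 = 771.9 m.

772 m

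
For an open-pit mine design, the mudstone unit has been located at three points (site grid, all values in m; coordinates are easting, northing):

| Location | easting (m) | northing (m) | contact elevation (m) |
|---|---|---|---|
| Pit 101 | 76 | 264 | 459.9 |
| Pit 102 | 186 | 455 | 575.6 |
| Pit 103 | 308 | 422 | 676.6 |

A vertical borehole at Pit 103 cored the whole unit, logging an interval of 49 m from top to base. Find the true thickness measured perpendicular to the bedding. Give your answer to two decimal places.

Two edge vectors: Pit 101→Pit 102 = (110, 191, 115.7), Pit 101→Pit 103 = (232, 158, 216.7).
Normal n = (Pit 101→Pit 102) × (Pit 101→Pit 103) = (23109.1, 3005.4, -26932).
So ∂z/∂easting = −n_x/n_z = 0.85805 and ∂z/∂northing = −n_y/n_z = 0.11159.
|∇z| = √(a²+b²) = 0.86528, so dip δ = arctan(0.86528) = 40.87°.
True thickness = vertical thickness × cos δ = 49 × cos 40.87° = 37.05 m.

37.05 m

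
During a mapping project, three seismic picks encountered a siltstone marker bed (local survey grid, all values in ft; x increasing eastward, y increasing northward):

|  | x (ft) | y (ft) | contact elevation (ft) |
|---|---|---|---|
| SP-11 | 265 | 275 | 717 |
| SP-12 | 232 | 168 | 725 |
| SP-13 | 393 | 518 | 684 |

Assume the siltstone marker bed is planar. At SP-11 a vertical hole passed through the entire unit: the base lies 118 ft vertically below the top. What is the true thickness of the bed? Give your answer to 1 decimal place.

Let the plane be z = a·x + b·y + c.
SP-12−SP-11: −33a − 107b = 8;  SP-13−SP-11: 128a + 243b = −33.
Solving gives a = −0.27955, b = 0.01145.
|∇z| = √(a²+b²) = 0.27978, so dip δ = arctan(0.27978) = 15.63°.
True thickness = vertical thickness × cos δ = 118 × cos 15.63° = 113.6 ft.

113.6 ft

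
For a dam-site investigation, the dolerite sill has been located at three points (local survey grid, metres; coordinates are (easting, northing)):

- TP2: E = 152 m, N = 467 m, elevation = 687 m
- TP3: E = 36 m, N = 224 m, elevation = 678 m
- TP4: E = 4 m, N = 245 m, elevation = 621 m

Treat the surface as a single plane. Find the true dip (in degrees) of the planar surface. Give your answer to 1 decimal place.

56.4°

Two edge vectors: TP2→TP3 = (-116, -243, -9), TP2→TP4 = (-148, -222, -66).
Normal n = (TP2→TP3) × (TP2→TP4) = (14040, -6324, -10212).
So ∂z/∂E = −n_x/n_z = 1.37485 and ∂z/∂N = −n_y/n_z = −0.61927.
Gradient magnitude |∇z| = √(a² + b²) = √(1.89022 + 0.38350) = 1.50789.
True dip = arctan(1.50789) = 56.4°, dipping toward WNW (azimuth ≈ 294°).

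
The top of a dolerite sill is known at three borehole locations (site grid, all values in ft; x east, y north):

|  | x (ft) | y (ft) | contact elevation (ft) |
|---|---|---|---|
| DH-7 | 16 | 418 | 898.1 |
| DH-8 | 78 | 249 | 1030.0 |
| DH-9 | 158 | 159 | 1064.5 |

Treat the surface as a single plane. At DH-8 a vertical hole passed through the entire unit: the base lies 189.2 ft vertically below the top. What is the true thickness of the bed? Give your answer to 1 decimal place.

115.1 ft

Two edge vectors: DH-7→DH-8 = (62, -169, 131.9), DH-7→DH-9 = (142, -259, 166.4).
Normal n = (DH-7→DH-8) × (DH-7→DH-9) = (6040.5, 8413, 7940).
So ∂z/∂x = −n_x/n_z = −0.76077 and ∂z/∂y = −n_y/n_z = −1.05957.
|∇z| = √(a²+b²) = 1.30440, so dip δ = arctan(1.30440) = 52.52°.
True thickness = vertical thickness × cos δ = 189.2 × cos 52.52° = 115.1 ft.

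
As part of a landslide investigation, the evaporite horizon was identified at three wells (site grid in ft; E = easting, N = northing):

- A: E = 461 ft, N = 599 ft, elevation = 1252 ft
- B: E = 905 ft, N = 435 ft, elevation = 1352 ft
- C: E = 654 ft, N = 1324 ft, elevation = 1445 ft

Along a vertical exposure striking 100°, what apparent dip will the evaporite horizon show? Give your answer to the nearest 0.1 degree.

14.4°

Two edge vectors: A→B = (444, -164, 100), A→C = (193, 725, 193).
Normal n = (A→B) × (A→C) = (-104152, -66392, 353552).
So ∂z/∂E = −n_x/n_z = 0.29459 and ∂z/∂N = −n_y/n_z = 0.18779.
Unit vector along 100° is (sin 100°, cos 100°) = (0.9848, -0.1736).
Slope in that direction = a·(0.9848) + b·(-0.1736) = 0.25750.
Apparent dip = arctan|0.25750| = 14.4° (true dip is 19.3°, so apparent ≤ true as expected).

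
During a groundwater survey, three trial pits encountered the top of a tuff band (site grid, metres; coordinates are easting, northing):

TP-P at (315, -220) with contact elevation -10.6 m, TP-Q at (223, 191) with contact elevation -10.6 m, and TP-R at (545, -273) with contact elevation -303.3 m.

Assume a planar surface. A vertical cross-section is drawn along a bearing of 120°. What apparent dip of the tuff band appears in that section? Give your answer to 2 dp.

Let the plane be z = a·easting + b·northing + c.
TP-Q−TP-P: −92a + 411b = 0;  TP-R−TP-P: 230a − 53b = −292.7.
Solving gives a = −1.34182, b = −0.30036.
Unit vector along 120° is (sin 120°, cos 120°) = (0.8660, -0.5000).
Slope in that direction = a·(0.8660) + b·(-0.5000) = −1.01187.
Apparent dip = arctan|1.01187| = 45.34° (true dip is 54.0°, so apparent ≤ true as expected).

45.34°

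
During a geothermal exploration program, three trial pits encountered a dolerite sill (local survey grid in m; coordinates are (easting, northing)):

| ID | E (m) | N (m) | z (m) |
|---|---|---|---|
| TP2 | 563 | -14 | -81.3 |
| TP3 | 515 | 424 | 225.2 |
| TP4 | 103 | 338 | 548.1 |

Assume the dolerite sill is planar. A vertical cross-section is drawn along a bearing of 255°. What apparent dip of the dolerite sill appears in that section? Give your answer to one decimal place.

Two edge vectors: TP2→TP3 = (-48, 438, 306.5), TP2→TP4 = (-460, 352, 629.4).
Normal n = (TP2→TP3) × (TP2→TP4) = (167789.2, -110778.8, 184584).
So ∂z/∂E = −n_x/n_z = −0.90901 and ∂z/∂N = −n_y/n_z = 0.60015.
Unit vector along 255° is (sin 255°, cos 255°) = (-0.9659, -0.2588).
Slope in that direction = a·(-0.9659) + b·(-0.2588) = 0.72271.
Apparent dip = arctan|0.72271| = 35.9° (true dip is 47.4°, so apparent ≤ true as expected).

35.9°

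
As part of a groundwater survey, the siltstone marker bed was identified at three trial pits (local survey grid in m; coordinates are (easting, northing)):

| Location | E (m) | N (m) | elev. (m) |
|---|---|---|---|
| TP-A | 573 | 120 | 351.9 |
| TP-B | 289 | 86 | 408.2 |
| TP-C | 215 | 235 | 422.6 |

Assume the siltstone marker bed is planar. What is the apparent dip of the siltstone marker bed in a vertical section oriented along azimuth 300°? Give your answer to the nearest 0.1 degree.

9.7°

Two edge vectors: TP-A→TP-B = (-284, -34, 56.3), TP-A→TP-C = (-358, 115, 70.7).
Normal n = (TP-A→TP-B) × (TP-A→TP-C) = (-8878.3, -76.6, -44832).
So ∂z/∂E = −n_x/n_z = −0.19803 and ∂z/∂N = −n_y/n_z = −0.00171.
Unit vector along 300° is (sin 300°, cos 300°) = (-0.8660, 0.5000).
Slope in that direction = a·(-0.8660) + b·(0.5000) = 0.17065.
Apparent dip = arctan|0.17065| = 9.7° (true dip is 11.2°, so apparent ≤ true as expected).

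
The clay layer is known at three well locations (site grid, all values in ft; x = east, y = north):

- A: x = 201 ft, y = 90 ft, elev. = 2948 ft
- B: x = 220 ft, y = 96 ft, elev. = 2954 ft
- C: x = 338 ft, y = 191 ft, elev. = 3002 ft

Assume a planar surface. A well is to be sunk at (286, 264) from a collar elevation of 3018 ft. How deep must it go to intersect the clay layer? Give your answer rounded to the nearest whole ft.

Let the plane be z = a·x + b·y + c.
B−A: 19a + 6b = 6;  C−A: 137a + 101b = 54.
Solving gives a = 0.25706, b = 0.18596.
Then c = 2948 − a·201 − b·90 = 2879.59.
At (286, 264): z_contact = 73.5 + 49.1 + 2879.59 = 3002.2 ft.
Depth below ground = 3018 − 3002.2 = 16 ft.

16 ft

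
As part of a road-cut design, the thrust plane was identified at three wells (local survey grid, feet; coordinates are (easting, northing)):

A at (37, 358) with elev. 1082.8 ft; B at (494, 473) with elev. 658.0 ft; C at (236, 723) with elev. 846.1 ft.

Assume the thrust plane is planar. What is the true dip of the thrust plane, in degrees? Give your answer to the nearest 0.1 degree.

Two edge vectors: A→B = (457, 115, -424.8), A→C = (199, 365, -236.7).
Normal n = (A→B) × (A→C) = (127831.5, 23636.7, 143920).
So ∂z/∂E = −n_x/n_z = −0.88821 and ∂z/∂N = −n_y/n_z = −0.16423.
Gradient magnitude |∇z| = √(a² + b²) = √(0.78892 + 0.02697) = 0.90327.
True dip = arctan(0.90327) = 42.1°, dipping toward E (azimuth ≈ 080°).

42.1°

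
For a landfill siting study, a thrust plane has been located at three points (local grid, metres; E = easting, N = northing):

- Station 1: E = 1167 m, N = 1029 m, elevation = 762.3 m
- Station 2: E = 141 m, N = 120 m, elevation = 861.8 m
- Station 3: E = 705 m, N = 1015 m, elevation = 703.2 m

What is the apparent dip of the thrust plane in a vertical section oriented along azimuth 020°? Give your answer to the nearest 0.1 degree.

11.3°

Let the plane be z = a·E + b·N + c.
Station 2−Station 1: −1026a − 909b = 99.5;  Station 3−Station 1: −462a − 14b = −59.1.
Solving gives a = 0.13589, b = −0.26284.
Unit vector along 020° is (sin 20°, cos 20°) = (0.3420, 0.9397).
Slope in that direction = a·(0.3420) + b·(0.9397) = −0.20051.
Apparent dip = arctan|0.20051| = 11.3° (true dip is 16.5°, so apparent ≤ true as expected).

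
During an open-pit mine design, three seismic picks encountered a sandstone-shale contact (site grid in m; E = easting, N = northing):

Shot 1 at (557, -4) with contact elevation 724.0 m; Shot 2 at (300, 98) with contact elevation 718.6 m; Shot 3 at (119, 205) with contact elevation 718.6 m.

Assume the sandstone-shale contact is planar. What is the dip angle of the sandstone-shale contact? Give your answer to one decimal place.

7.2°

Two edge vectors: Shot 1→Shot 2 = (-257, 102, -5.4), Shot 1→Shot 3 = (-438, 209, -5.4).
Normal n = (Shot 1→Shot 2) × (Shot 1→Shot 3) = (577.8, 977.4, -9037).
So ∂z/∂E = −n_x/n_z = 0.06394 and ∂z/∂N = −n_y/n_z = 0.10816.
Gradient magnitude |∇z| = √(a² + b²) = √(0.00409 + 0.01170) = 0.12564.
True dip = arctan(0.12564) = 7.2°, dipping toward SSW (azimuth ≈ 211°).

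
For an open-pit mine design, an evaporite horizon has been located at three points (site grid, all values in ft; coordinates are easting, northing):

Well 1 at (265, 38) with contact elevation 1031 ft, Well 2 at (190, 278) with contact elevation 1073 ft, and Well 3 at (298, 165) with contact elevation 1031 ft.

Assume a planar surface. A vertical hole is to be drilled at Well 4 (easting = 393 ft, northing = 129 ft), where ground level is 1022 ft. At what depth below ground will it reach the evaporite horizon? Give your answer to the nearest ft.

23 ft

Two edge vectors: Well 1→Well 2 = (-75, 240, 42), Well 1→Well 3 = (33, 127, 0).
Normal n = (Well 1→Well 2) × (Well 1→Well 3) = (-5334, 1386, -17445).
So ∂z/∂easting = −n_x/n_z = −0.30576 and ∂z/∂northing = −n_y/n_z = 0.07945.
Intercept c from Well 1: 1031 + 81.03 − 3.02 = 1109.01.
At (393, 129): z_contact = −120.2 + 10.2 + 1109.01 = 999.1 ft.
Depth below ground = 1022 − 999.1 = 23 ft.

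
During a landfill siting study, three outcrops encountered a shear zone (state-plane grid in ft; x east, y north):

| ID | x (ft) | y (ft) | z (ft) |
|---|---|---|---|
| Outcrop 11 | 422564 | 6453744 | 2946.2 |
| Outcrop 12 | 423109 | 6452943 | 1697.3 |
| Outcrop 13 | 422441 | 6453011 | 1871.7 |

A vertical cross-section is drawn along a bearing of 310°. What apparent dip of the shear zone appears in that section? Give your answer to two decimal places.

Let the plane be z = a·x + b·y + c.
Outcrop 12−Outcrop 11: 545a − 801b = −1248.9;  Outcrop 13−Outcrop 11: −123a − 733b = −1074.5.
Solving gives a = −0.10998, b = 1.48435.
Unit vector along 310° is (sin 310°, cos 310°) = (-0.7660, 0.6428).
Slope in that direction = a·(-0.7660) + b·(0.6428) = 1.03837.
Apparent dip = arctan|1.03837| = 46.08° (true dip is 56.1°, so apparent ≤ true as expected).

46.08°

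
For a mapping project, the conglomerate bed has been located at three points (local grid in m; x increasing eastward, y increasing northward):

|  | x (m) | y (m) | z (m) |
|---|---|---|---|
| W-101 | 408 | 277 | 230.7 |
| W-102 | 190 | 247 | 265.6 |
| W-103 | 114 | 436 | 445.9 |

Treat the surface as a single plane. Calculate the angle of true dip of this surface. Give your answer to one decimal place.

Two edge vectors: W-101→W-102 = (-218, -30, 34.9), W-101→W-103 = (-294, 159, 215.2).
Normal n = (W-101→W-102) × (W-101→W-103) = (-12005.1, 36653, -43482).
So ∂z/∂x = −n_x/n_z = −0.27609 and ∂z/∂y = −n_y/n_z = 0.84295.
Gradient magnitude |∇z| = √(a² + b²) = √(0.07623 + 0.71056) = 0.88701.
True dip = arctan(0.88701) = 41.6°, dipping toward SSE (azimuth ≈ 162°).

41.6°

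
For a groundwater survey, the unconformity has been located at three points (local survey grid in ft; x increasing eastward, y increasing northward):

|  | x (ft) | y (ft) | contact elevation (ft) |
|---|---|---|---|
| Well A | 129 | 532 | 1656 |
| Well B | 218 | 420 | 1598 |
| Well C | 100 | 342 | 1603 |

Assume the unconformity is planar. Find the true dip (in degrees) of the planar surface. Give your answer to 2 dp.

Let the plane be z = a·x + b·y + c.
Well B−Well A: 89a − 112b = −58;  Well C−Well A: −29a − 190b = −53.
Solving gives a = −0.25221, b = 0.31744.
Gradient magnitude |∇z| = √(a² + b²) = √(0.06361 + 0.10077) = 0.40544.
True dip = arctan(0.40544) = 22.07°, dipping toward SE (azimuth ≈ 142°).

22.07°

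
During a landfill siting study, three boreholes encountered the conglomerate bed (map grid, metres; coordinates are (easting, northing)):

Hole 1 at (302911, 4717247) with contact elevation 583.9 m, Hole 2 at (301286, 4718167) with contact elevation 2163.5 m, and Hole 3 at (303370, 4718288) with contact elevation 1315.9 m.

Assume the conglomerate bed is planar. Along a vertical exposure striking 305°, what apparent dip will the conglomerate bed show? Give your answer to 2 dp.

Two edge vectors: Hole 1→Hole 2 = (-1625, 920, 1579.6), Hole 1→Hole 3 = (459, 1041, 732).
Normal n = (Hole 1→Hole 2) × (Hole 1→Hole 3) = (-970923.6, 1914536.4, -2113905).
So ∂z/∂E = −n_x/n_z = −0.45930 and ∂z/∂N = −n_y/n_z = 0.90569.
Unit vector along 305° is (sin 305°, cos 305°) = (-0.8192, 0.5736).
Slope in that direction = a·(-0.8192) + b·(0.5736) = 0.89572.
Apparent dip = arctan|0.89572| = 41.85° (true dip is 45.4°, so apparent ≤ true as expected).

41.85°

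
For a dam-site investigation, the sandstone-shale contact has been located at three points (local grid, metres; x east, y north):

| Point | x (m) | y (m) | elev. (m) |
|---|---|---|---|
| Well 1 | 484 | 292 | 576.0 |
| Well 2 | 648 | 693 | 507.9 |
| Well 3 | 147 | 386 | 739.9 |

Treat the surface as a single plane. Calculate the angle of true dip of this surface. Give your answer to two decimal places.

Let the plane be z = a·x + b·y + c.
Well 2−Well 1: 164a + 401b = −68.1;  Well 3−Well 1: −337a + 94b = 163.9.
Solving gives a = −0.47907, b = 0.02610.
Gradient magnitude |∇z| = √(a² + b²) = √(0.22951 + 0.00068) = 0.47978.
True dip = arctan(0.47978) = 25.63°, dipping toward E (azimuth ≈ 093°).

25.63°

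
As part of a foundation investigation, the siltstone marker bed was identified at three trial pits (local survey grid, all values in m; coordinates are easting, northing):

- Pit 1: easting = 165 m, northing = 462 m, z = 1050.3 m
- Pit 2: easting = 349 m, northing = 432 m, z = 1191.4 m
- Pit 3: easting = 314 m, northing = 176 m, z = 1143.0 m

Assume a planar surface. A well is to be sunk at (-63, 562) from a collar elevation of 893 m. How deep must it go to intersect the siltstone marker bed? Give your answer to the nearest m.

Two edge vectors: Pit 1→Pit 2 = (184, -30, 141.1), Pit 1→Pit 3 = (149, -286, 92.7).
Normal n = (Pit 1→Pit 2) × (Pit 1→Pit 3) = (37573.6, 3967.1, -48154).
So ∂z/∂easting = −n_x/n_z = 0.78028 and ∂z/∂northing = −n_y/n_z = 0.08238.
Intercept c from Pit 1: 1050.3 − 128.75 − 38.06 = 883.49.
At (-63, 562): z_contact = −49.2 + 46.3 + 883.49 = 880.6 m.
Depth below ground = 893 − 880.6 = 12 m.

12 m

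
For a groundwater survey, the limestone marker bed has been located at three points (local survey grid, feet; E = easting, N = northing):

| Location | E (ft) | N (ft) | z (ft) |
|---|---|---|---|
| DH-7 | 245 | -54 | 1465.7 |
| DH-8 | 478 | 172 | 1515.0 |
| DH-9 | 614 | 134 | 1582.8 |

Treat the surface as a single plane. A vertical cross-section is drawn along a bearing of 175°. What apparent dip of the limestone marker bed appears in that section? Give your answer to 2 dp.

14.93°

Two edge vectors: DH-7→DH-8 = (233, 226, 49.3), DH-7→DH-9 = (369, 188, 117.1).
Normal n = (DH-7→DH-8) × (DH-7→DH-9) = (17196.2, -9092.6, -39590).
So ∂z/∂E = −n_x/n_z = 0.43436 and ∂z/∂N = −n_y/n_z = −0.22967.
Unit vector along 175° is (sin 175°, cos 175°) = (0.0872, -0.9962).
Slope in that direction = a·(0.0872) + b·(-0.9962) = 0.26665.
Apparent dip = arctan|0.26665| = 14.93° (true dip is 26.2°, so apparent ≤ true as expected).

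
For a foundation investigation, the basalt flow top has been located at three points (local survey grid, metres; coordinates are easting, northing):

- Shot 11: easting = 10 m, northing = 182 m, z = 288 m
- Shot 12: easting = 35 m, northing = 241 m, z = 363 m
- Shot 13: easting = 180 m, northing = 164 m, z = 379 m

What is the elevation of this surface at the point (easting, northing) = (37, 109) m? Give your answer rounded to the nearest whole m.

Let the plane be z = a·easting + b·northing + c.
Shot 12−Shot 11: 25a + 59b = 75;  Shot 13−Shot 11: 170a − 18b = 91.
Solving gives a = 0.64113, b = 0.99952.
Then c = 288 − a·10 − b·182 = 99.68.
At (37, 109): z = 23.7 + 108.9 + 99.68 = 232.3 m.

232 m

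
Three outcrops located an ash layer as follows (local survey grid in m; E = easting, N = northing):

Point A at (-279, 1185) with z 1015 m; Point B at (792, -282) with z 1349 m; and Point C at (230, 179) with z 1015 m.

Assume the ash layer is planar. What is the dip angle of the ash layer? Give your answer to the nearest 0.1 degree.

48.7°

Let the plane be z = a·E + b·N + c.
Point B−Point A: 1071a − 1467b = 334;  Point C−Point A: 509a − 1006b = 0.
Solving gives a = 1.01597, b = 0.51404.
Gradient magnitude |∇z| = √(a² + b²) = √(1.03219 + 0.26424) = 1.13861.
True dip = arctan(1.13861) = 48.7°, dipping toward WSW (azimuth ≈ 243°).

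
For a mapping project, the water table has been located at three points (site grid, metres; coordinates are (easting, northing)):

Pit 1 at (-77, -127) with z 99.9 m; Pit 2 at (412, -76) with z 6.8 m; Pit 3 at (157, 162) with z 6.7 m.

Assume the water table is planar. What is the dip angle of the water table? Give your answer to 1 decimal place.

14.1°

Let the plane be z = a·E + b·N + c.
Pit 2−Pit 1: 489a + 51b = −93.1;  Pit 3−Pit 1: 234a + 289b = −93.2.
Solving gives a = −0.17121, b = −0.18386.
Gradient magnitude |∇z| = √(a² + b²) = √(0.02931 + 0.03381) = 0.25124.
True dip = arctan(0.25124) = 14.1°, dipping toward NE (azimuth ≈ 043°).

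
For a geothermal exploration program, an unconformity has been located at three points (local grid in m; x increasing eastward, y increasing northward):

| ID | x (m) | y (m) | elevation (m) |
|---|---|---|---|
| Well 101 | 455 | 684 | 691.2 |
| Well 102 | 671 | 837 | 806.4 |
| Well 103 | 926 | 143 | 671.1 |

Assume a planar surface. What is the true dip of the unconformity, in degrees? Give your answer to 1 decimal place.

Let the plane be z = a·x + b·y + c.
Well 102−Well 101: 216a + 153b = 115.2;  Well 103−Well 101: 471a − 541b = −20.1.
Solving gives a = 0.31362, b = 0.31019.
Gradient magnitude |∇z| = √(a² + b²) = √(0.09835 + 0.09622) = 0.44110.
True dip = arctan(0.44110) = 23.8°, dipping toward SW (azimuth ≈ 225°).

23.8°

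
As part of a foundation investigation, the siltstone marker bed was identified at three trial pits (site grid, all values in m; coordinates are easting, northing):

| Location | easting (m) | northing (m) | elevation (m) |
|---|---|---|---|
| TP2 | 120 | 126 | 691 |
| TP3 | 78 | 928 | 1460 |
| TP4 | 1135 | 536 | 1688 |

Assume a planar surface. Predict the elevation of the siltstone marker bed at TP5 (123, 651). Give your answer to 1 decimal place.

1212.2 m

Let the plane be z = a·easting + b·northing + c.
TP3−TP2: −42a + 802b = 769;  TP4−TP2: 1015a + 410b = 997.
Solving gives a = 0.582621, b = 0.989364.
Then c = 691 − a·120 − b·126 = 496.43.
At (123, 651): z = 71.7 + 644.1 + 496.43 = 1212.2 m.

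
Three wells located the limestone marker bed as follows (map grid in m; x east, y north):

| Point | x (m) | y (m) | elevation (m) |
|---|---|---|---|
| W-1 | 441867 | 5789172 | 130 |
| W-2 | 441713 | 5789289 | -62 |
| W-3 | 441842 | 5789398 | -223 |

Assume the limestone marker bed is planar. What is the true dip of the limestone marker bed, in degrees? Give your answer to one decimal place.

Two edge vectors: W-1→W-2 = (-154, 117, -192), W-1→W-3 = (-25, 226, -353).
Normal n = (W-1→W-2) × (W-1→W-3) = (2091, -49562, -31879).
So ∂z/∂x = −n_x/n_z = 0.06559 and ∂z/∂y = −n_y/n_z = −1.55469.
Gradient magnitude |∇z| = √(a² + b²) = √(0.00430 + 2.41706) = 1.55607.
True dip = arctan(1.55607) = 57.3°, dipping toward N (azimuth ≈ 358°).

57.3°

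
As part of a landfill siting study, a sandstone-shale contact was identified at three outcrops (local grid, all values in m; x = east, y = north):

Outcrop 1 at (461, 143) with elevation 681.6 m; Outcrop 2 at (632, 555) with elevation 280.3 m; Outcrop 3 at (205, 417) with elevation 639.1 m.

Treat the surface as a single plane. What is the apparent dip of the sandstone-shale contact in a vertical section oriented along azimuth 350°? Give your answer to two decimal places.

31.21°

Let the plane be z = a·x + b·y + c.
Outcrop 2−Outcrop 1: 171a + 412b = −401.3;  Outcrop 3−Outcrop 1: −256a + 274b = −42.5.
Solving gives a = −0.60690, b = −0.72214.
Unit vector along 350° is (sin 350°, cos 350°) = (-0.1736, 0.9848).
Slope in that direction = a·(-0.1736) + b·(0.9848) = −0.60578.
Apparent dip = arctan|0.60578| = 31.21° (true dip is 43.3°, so apparent ≤ true as expected).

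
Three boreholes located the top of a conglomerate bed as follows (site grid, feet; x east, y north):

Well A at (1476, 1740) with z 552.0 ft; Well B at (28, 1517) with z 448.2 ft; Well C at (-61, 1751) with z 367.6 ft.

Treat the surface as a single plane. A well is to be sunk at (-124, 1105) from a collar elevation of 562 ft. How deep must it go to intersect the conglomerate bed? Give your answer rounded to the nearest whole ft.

Let the plane be z = a·x + b·y + c.
Well B−Well A: −1448a − 223b = −103.8;  Well C−Well A: −1537a + 11b = −184.4.
Solving gives a = 0.11783, b = −0.29963.
Then c = 552 − a·1476 − b·1740 = 899.44.
At (-124, 1105): z_contact = −14.6 − 331.1 + 899.44 = 553.7 ft.
Depth below ground = 562 − 553.7 = 8 ft.

8 ft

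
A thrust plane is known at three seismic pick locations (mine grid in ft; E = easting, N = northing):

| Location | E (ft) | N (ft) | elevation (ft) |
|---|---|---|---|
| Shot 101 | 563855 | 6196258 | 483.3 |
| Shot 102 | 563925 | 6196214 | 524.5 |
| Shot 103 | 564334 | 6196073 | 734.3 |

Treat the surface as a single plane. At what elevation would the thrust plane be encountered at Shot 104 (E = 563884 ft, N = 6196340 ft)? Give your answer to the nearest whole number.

474 ft

Two edge vectors: Shot 101→Shot 102 = (70, -44, 41.2), Shot 101→Shot 103 = (479, -185, 251).
Normal n = (Shot 101→Shot 102) × (Shot 101→Shot 103) = (-3422, 2164.8, 8126).
So ∂z/∂E = −n_x/n_z = 0.42111740 and ∂z/∂N = −n_y/n_z = −0.26640413.
Intercept c from Shot 101: 483.3 − 237449.15 + 1650708.75 = 1413742.90.
At (563884, 6196340): z = 237461.4 − 1650730.6 + 1413742.90 = 473.7 ft.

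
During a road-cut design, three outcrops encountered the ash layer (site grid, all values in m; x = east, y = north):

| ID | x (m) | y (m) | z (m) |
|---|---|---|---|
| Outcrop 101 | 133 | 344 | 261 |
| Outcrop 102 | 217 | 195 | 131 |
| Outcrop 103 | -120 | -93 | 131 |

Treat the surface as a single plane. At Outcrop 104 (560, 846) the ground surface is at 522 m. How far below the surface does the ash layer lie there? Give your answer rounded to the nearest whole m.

180 m

Two edge vectors: Outcrop 101→Outcrop 102 = (84, -149, -130), Outcrop 101→Outcrop 103 = (-253, -437, -130).
Normal n = (Outcrop 101→Outcrop 102) × (Outcrop 101→Outcrop 103) = (-37440, 43810, -74405).
So ∂z/∂x = −n_x/n_z = −0.50319 and ∂z/∂y = −n_y/n_z = 0.58880.
Intercept c from Outcrop 101: 261 + 66.92 − 202.55 = 125.38.
At (560, 846): z_contact = −281.8 + 498.1 + 125.38 = 341.7 m.
Depth below ground = 522 − 341.7 = 180 m.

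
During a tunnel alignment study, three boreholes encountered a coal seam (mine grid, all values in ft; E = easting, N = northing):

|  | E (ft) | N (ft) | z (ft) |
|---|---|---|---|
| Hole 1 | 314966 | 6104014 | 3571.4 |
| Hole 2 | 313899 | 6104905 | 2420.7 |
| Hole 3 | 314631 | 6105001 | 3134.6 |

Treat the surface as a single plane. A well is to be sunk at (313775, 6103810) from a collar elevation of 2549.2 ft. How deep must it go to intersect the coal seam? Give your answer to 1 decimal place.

Two edge vectors: Hole 1→Hole 2 = (-1067, 891, -1150.7), Hole 1→Hole 3 = (-335, 987, -436.8).
Normal n = (Hole 1→Hole 2) × (Hole 1→Hole 3) = (746552.1, -80581.1, -754644).
So ∂z/∂E = −n_x/n_z = 0.989277196 and ∂z/∂N = −n_y/n_z = −0.106780283.
Intercept c from Hole 1: 3571.4 − 311588.68 + 651788.34 = 343771.06.
At (313775, 6103810): z_contact = 310410.45 − 651766.56 + 343771.06 = 2414.95 ft.
Depth below ground = 2549.2 − 2414.95 = 134.2 ft.

134.2 ft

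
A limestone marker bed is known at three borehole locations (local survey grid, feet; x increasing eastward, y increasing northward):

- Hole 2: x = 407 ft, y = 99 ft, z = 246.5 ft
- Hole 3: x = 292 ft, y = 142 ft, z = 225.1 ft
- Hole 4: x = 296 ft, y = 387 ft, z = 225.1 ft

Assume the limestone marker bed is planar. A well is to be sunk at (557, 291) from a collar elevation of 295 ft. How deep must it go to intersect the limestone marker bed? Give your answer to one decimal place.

21.3 ft

Two edge vectors: Hole 2→Hole 3 = (-115, 43, -21.4), Hole 2→Hole 4 = (-111, 288, -21.4).
Normal n = (Hole 2→Hole 3) × (Hole 2→Hole 4) = (5243, -85.6, -28347).
So ∂z/∂x = −n_x/n_z = 0.18496 and ∂z/∂y = −n_y/n_z = −0.00302.
Intercept c from Hole 2: 246.5 − 75.28 + 0.30 = 171.52.
At (557, 291): z_contact = 103.02 − 0.88 + 171.52 = 273.66 ft.
Depth below ground = 295 − 273.66 = 21.3 ft.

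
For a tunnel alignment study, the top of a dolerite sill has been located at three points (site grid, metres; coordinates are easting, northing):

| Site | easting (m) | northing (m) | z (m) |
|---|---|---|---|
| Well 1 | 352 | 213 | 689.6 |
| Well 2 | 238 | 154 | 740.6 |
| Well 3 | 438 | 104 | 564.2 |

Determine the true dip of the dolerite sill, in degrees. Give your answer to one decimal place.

43.0°

Let the plane be z = a·easting + b·northing + c.
Well 2−Well 1: −114a − 59b = 51;  Well 3−Well 1: 86a − 109b = −125.4.
Solving gives a = −0.74043, b = 0.56626.
Gradient magnitude |∇z| = √(a² + b²) = √(0.54824 + 0.32065) = 0.93215.
True dip = arctan(0.93215) = 43.0°, dipping toward SE (azimuth ≈ 127°).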